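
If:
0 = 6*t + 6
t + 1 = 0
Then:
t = -1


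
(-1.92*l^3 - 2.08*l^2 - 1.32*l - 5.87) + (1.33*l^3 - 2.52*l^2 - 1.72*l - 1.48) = -0.59*l^3 - 4.6*l^2 - 3.04*l - 7.35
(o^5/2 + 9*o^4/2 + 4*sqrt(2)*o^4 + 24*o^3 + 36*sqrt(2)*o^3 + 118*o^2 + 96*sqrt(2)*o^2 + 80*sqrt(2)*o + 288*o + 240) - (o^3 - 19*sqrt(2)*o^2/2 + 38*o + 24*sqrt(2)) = o^5/2 + 9*o^4/2 + 4*sqrt(2)*o^4 + 23*o^3 + 36*sqrt(2)*o^3 + 118*o^2 + 211*sqrt(2)*o^2/2 + 80*sqrt(2)*o + 250*o - 24*sqrt(2) + 240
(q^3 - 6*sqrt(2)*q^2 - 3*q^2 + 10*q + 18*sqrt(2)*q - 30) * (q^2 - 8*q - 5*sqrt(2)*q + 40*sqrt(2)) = q^5 - 11*sqrt(2)*q^4 - 11*q^4 + 94*q^3 + 121*sqrt(2)*q^3 - 770*q^2 - 314*sqrt(2)*q^2 + 550*sqrt(2)*q + 1680*q - 1200*sqrt(2)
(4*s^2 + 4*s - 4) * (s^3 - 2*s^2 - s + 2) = 4*s^5 - 4*s^4 - 16*s^3 + 12*s^2 + 12*s - 8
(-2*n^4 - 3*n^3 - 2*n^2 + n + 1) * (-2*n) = 4*n^5 + 6*n^4 + 4*n^3 - 2*n^2 - 2*n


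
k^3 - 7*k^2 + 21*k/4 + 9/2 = (k - 6)*(k - 3/2)*(k + 1/2)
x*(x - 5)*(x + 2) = x^3 - 3*x^2 - 10*x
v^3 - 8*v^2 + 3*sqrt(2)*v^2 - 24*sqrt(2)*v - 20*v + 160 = (v - 8)*(v - 2*sqrt(2))*(v + 5*sqrt(2))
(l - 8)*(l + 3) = l^2 - 5*l - 24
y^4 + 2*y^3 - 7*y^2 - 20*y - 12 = (y - 3)*(y + 1)*(y + 2)^2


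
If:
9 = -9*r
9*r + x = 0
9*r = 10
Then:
No Solution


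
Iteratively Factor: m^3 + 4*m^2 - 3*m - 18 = (m + 3)*(m^2 + m - 6) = (m - 2)*(m + 3)*(m + 3)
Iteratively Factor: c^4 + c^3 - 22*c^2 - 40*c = (c)*(c^3 + c^2 - 22*c - 40) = c*(c - 5)*(c^2 + 6*c + 8) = c*(c - 5)*(c + 2)*(c + 4)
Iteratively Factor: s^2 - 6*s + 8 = (s - 4)*(s - 2)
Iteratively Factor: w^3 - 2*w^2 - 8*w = (w)*(w^2 - 2*w - 8) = w*(w + 2)*(w - 4)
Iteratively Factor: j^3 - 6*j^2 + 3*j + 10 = (j - 5)*(j^2 - j - 2) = (j - 5)*(j - 2)*(j + 1)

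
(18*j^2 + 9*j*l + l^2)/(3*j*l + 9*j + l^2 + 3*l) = (6*j + l)/(l + 3)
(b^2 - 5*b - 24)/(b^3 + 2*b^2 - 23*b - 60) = (b - 8)/(b^2 - b - 20)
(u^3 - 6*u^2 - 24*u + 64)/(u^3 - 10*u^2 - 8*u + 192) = (u - 2)/(u - 6)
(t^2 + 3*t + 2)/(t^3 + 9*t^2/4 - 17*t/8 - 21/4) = 8*(t + 1)/(8*t^2 + 2*t - 21)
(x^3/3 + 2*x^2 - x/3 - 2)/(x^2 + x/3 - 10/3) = (x^3 + 6*x^2 - x - 6)/(3*x^2 + x - 10)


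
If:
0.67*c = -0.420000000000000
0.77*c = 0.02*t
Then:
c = -0.63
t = -24.13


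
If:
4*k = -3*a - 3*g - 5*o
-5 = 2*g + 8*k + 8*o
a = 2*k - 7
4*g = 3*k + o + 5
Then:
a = 2/3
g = 17/6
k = 23/6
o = -31/6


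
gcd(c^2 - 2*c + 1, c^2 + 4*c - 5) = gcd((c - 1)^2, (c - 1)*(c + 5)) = c - 1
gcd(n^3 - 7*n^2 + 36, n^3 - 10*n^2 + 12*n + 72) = n^2 - 4*n - 12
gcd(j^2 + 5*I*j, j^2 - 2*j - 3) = 1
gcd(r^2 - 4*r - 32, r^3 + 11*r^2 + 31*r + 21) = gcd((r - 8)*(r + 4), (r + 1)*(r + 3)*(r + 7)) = 1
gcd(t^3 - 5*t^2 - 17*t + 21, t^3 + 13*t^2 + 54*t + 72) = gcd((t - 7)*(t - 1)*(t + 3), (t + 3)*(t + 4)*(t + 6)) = t + 3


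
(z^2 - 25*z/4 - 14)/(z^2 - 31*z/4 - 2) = (4*z + 7)/(4*z + 1)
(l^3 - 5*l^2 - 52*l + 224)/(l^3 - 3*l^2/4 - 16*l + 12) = 4*(l^2 - l - 56)/(4*l^2 + 13*l - 12)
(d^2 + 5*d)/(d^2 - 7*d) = (d + 5)/(d - 7)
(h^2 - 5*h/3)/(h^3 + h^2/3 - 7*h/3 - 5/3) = h/(h^2 + 2*h + 1)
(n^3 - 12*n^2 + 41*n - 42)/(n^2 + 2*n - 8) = (n^2 - 10*n + 21)/(n + 4)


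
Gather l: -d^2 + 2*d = -d^2 + 2*d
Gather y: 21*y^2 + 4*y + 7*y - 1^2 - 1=21*y^2 + 11*y - 2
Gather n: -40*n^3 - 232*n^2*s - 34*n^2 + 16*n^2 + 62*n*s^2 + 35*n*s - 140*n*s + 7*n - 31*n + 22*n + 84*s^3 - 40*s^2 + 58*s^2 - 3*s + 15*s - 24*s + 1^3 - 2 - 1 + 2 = -40*n^3 + n^2*(-232*s - 18) + n*(62*s^2 - 105*s - 2) + 84*s^3 + 18*s^2 - 12*s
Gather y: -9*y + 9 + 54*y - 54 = 45*y - 45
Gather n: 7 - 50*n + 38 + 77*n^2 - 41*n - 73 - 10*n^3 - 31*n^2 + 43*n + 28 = -10*n^3 + 46*n^2 - 48*n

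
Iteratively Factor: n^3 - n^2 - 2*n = (n - 2)*(n^2 + n) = n*(n - 2)*(n + 1)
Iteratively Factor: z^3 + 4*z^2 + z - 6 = (z - 1)*(z^2 + 5*z + 6) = (z - 1)*(z + 3)*(z + 2)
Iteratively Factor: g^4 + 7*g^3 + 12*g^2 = (g)*(g^3 + 7*g^2 + 12*g) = g^2*(g^2 + 7*g + 12) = g^2*(g + 4)*(g + 3)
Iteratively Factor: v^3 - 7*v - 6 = (v - 3)*(v^2 + 3*v + 2) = (v - 3)*(v + 1)*(v + 2)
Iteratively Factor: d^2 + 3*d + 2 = (d + 2)*(d + 1)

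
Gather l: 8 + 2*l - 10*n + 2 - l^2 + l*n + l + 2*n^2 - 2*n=-l^2 + l*(n + 3) + 2*n^2 - 12*n + 10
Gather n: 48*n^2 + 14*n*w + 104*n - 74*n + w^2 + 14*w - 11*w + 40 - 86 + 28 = 48*n^2 + n*(14*w + 30) + w^2 + 3*w - 18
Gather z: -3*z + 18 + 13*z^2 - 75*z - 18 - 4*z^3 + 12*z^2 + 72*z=-4*z^3 + 25*z^2 - 6*z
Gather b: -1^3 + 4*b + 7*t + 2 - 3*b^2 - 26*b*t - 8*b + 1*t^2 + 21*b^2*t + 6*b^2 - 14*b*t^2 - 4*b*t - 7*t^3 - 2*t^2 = b^2*(21*t + 3) + b*(-14*t^2 - 30*t - 4) - 7*t^3 - t^2 + 7*t + 1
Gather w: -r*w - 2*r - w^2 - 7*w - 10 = -2*r - w^2 + w*(-r - 7) - 10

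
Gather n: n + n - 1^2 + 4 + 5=2*n + 8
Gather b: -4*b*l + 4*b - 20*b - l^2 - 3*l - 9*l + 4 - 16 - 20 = b*(-4*l - 16) - l^2 - 12*l - 32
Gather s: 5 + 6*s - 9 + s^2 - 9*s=s^2 - 3*s - 4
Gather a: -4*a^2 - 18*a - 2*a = -4*a^2 - 20*a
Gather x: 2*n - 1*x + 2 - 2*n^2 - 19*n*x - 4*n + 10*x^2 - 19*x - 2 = -2*n^2 - 2*n + 10*x^2 + x*(-19*n - 20)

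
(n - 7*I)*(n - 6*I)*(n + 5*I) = n^3 - 8*I*n^2 + 23*n - 210*I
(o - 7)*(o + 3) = o^2 - 4*o - 21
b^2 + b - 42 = (b - 6)*(b + 7)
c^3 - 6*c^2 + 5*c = c*(c - 5)*(c - 1)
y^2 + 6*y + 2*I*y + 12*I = (y + 6)*(y + 2*I)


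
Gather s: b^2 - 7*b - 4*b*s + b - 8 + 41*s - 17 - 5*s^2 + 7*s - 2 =b^2 - 6*b - 5*s^2 + s*(48 - 4*b) - 27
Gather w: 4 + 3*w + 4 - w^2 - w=-w^2 + 2*w + 8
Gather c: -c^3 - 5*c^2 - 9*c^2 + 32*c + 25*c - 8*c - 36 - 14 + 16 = -c^3 - 14*c^2 + 49*c - 34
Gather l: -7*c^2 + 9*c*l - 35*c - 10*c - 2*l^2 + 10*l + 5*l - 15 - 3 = -7*c^2 - 45*c - 2*l^2 + l*(9*c + 15) - 18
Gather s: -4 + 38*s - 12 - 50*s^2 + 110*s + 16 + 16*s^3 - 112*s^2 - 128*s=16*s^3 - 162*s^2 + 20*s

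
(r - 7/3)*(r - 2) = r^2 - 13*r/3 + 14/3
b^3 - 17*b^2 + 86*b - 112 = (b - 8)*(b - 7)*(b - 2)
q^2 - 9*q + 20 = (q - 5)*(q - 4)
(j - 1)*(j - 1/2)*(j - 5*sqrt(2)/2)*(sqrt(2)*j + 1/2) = sqrt(2)*j^4 - 9*j^3/2 - 3*sqrt(2)*j^3/2 - 3*sqrt(2)*j^2/4 + 27*j^2/4 - 9*j/4 + 15*sqrt(2)*j/8 - 5*sqrt(2)/8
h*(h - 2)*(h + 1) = h^3 - h^2 - 2*h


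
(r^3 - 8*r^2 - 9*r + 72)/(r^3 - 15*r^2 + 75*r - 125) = (r^3 - 8*r^2 - 9*r + 72)/(r^3 - 15*r^2 + 75*r - 125)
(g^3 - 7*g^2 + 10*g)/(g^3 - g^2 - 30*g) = (-g^2 + 7*g - 10)/(-g^2 + g + 30)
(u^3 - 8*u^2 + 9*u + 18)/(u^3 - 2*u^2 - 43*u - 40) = (u^2 - 9*u + 18)/(u^2 - 3*u - 40)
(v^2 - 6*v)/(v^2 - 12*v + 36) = v/(v - 6)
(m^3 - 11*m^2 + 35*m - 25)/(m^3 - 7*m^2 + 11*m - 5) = (m - 5)/(m - 1)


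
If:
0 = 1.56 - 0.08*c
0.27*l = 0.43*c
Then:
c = 19.50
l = 31.06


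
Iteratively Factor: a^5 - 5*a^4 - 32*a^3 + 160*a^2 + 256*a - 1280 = (a + 4)*(a^4 - 9*a^3 + 4*a^2 + 144*a - 320) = (a + 4)^2*(a^3 - 13*a^2 + 56*a - 80) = (a - 4)*(a + 4)^2*(a^2 - 9*a + 20) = (a - 4)^2*(a + 4)^2*(a - 5)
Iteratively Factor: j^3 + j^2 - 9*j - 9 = (j + 3)*(j^2 - 2*j - 3) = (j + 1)*(j + 3)*(j - 3)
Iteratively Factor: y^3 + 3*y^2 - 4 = (y - 1)*(y^2 + 4*y + 4) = (y - 1)*(y + 2)*(y + 2)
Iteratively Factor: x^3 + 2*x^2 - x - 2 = (x - 1)*(x^2 + 3*x + 2) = (x - 1)*(x + 1)*(x + 2)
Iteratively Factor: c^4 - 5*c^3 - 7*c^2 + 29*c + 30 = (c - 3)*(c^3 - 2*c^2 - 13*c - 10) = (c - 3)*(c + 1)*(c^2 - 3*c - 10) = (c - 3)*(c + 1)*(c + 2)*(c - 5)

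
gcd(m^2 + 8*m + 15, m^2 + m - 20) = m + 5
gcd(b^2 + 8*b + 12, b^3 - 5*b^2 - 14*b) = b + 2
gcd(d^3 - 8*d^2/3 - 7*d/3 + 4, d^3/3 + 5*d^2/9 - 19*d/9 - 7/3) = 1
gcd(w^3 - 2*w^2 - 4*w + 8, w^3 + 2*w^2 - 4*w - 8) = w^2 - 4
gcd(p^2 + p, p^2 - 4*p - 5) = p + 1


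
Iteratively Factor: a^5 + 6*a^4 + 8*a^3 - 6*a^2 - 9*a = (a - 1)*(a^4 + 7*a^3 + 15*a^2 + 9*a) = (a - 1)*(a + 1)*(a^3 + 6*a^2 + 9*a) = (a - 1)*(a + 1)*(a + 3)*(a^2 + 3*a) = (a - 1)*(a + 1)*(a + 3)^2*(a)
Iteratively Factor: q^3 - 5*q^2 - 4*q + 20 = (q - 5)*(q^2 - 4) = (q - 5)*(q + 2)*(q - 2)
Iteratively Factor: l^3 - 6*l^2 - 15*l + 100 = (l - 5)*(l^2 - l - 20) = (l - 5)*(l + 4)*(l - 5)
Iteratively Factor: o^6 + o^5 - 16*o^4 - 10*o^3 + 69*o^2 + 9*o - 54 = (o + 3)*(o^5 - 2*o^4 - 10*o^3 + 20*o^2 + 9*o - 18) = (o + 3)^2*(o^4 - 5*o^3 + 5*o^2 + 5*o - 6) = (o - 2)*(o + 3)^2*(o^3 - 3*o^2 - o + 3) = (o - 3)*(o - 2)*(o + 3)^2*(o^2 - 1) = (o - 3)*(o - 2)*(o + 1)*(o + 3)^2*(o - 1)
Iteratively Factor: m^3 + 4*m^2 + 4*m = (m)*(m^2 + 4*m + 4) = m*(m + 2)*(m + 2)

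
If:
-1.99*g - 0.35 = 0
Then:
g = -0.18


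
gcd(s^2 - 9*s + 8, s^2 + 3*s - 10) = 1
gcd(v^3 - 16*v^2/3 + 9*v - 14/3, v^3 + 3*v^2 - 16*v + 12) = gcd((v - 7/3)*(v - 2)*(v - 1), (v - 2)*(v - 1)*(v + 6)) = v^2 - 3*v + 2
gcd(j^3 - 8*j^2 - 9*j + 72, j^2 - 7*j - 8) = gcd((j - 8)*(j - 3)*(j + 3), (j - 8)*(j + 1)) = j - 8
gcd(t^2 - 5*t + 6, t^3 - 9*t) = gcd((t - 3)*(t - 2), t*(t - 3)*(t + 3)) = t - 3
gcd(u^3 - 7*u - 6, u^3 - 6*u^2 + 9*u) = u - 3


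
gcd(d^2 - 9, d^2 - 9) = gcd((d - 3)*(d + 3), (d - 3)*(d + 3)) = d^2 - 9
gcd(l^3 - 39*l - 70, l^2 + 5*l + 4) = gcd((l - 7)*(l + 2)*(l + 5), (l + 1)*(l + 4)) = 1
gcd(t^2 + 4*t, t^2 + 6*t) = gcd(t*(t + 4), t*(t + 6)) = t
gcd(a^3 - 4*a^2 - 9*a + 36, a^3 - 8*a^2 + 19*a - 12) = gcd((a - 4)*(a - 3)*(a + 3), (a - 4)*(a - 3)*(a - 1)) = a^2 - 7*a + 12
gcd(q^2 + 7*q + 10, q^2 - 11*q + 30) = 1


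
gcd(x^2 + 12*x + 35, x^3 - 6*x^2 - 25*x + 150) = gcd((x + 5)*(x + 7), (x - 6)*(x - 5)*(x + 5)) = x + 5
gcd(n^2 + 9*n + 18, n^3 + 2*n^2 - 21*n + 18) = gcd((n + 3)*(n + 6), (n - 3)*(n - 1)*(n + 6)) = n + 6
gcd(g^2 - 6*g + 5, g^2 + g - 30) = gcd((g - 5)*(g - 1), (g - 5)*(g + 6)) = g - 5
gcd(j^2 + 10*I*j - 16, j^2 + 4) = j + 2*I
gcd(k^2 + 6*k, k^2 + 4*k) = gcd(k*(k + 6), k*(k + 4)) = k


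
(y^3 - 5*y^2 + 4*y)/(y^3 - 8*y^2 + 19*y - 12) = y/(y - 3)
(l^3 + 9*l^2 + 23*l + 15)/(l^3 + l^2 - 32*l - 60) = (l^2 + 4*l + 3)/(l^2 - 4*l - 12)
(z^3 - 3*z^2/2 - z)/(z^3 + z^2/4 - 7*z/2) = 2*(2*z^2 - 3*z - 2)/(4*z^2 + z - 14)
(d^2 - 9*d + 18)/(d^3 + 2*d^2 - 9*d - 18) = (d - 6)/(d^2 + 5*d + 6)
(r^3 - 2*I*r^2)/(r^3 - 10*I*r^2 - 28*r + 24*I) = r^2/(r^2 - 8*I*r - 12)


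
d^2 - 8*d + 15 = (d - 5)*(d - 3)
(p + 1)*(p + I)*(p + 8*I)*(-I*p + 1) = -I*p^4 + 10*p^3 - I*p^3 + 10*p^2 + 17*I*p^2 - 8*p + 17*I*p - 8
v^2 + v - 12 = (v - 3)*(v + 4)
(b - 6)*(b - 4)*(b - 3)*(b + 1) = b^4 - 12*b^3 + 41*b^2 - 18*b - 72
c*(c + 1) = c^2 + c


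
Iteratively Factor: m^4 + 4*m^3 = (m)*(m^3 + 4*m^2) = m^2*(m^2 + 4*m) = m^2*(m + 4)*(m)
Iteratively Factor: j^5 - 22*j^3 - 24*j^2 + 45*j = (j + 3)*(j^4 - 3*j^3 - 13*j^2 + 15*j) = j*(j + 3)*(j^3 - 3*j^2 - 13*j + 15) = j*(j - 1)*(j + 3)*(j^2 - 2*j - 15) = j*(j - 1)*(j + 3)^2*(j - 5)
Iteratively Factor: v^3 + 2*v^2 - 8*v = (v + 4)*(v^2 - 2*v) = (v - 2)*(v + 4)*(v)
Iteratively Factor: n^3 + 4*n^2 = (n)*(n^2 + 4*n) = n^2*(n + 4)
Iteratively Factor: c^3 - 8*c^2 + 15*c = (c - 3)*(c^2 - 5*c) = (c - 5)*(c - 3)*(c)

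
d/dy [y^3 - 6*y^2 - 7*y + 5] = 3*y^2 - 12*y - 7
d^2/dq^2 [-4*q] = 0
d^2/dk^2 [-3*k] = 0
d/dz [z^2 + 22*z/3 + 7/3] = 2*z + 22/3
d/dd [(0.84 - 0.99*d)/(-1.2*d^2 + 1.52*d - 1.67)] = (-1.188*d^2 + 2.016*d + 0.3765)/(1.44*d^4 - 3.648*d^3 + 6.3184*d^2 - 5.0768*d + 2.7889)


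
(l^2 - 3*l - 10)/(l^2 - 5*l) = (l + 2)/l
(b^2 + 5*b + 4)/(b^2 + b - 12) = (b + 1)/(b - 3)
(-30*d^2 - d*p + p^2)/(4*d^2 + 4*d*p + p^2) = (-30*d^2 - d*p + p^2)/(4*d^2 + 4*d*p + p^2)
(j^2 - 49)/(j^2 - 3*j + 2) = (j^2 - 49)/(j^2 - 3*j + 2)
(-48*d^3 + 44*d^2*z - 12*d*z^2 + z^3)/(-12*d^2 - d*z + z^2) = (12*d^2 - 8*d*z + z^2)/(3*d + z)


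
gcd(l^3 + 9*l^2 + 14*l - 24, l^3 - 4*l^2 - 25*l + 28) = l^2 + 3*l - 4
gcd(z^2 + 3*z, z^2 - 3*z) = z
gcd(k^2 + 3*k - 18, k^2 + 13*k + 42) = k + 6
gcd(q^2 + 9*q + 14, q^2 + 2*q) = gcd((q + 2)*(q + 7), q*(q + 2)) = q + 2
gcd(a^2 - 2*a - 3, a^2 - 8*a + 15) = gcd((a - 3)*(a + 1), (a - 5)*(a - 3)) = a - 3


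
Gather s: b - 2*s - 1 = b - 2*s - 1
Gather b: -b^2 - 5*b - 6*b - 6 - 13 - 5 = -b^2 - 11*b - 24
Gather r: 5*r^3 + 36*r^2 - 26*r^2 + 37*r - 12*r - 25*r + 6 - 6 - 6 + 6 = 5*r^3 + 10*r^2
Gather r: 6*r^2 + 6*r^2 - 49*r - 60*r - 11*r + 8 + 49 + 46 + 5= 12*r^2 - 120*r + 108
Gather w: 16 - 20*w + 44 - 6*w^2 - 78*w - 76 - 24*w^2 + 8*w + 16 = -30*w^2 - 90*w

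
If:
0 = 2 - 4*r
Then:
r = 1/2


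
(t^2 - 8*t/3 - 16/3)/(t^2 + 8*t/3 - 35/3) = (3*t^2 - 8*t - 16)/(3*t^2 + 8*t - 35)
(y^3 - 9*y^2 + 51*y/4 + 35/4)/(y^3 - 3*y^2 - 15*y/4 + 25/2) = (2*y^2 - 13*y - 7)/(2*y^2 - y - 10)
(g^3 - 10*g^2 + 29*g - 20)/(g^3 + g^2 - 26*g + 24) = (g - 5)/(g + 6)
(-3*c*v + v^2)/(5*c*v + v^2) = (-3*c + v)/(5*c + v)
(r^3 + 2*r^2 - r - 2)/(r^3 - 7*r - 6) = (r - 1)/(r - 3)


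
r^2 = r^2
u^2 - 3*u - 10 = (u - 5)*(u + 2)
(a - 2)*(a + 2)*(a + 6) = a^3 + 6*a^2 - 4*a - 24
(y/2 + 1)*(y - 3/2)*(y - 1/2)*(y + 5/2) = y^4/2 + 5*y^3/4 - 13*y^2/8 - 53*y/16 + 15/8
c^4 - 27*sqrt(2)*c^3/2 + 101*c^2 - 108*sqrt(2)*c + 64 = (c - 8*sqrt(2))*(c - 4*sqrt(2))*(c - sqrt(2))*(c - sqrt(2)/2)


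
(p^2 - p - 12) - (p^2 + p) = -2*p - 12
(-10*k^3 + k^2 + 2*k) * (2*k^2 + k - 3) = -20*k^5 - 8*k^4 + 35*k^3 - k^2 - 6*k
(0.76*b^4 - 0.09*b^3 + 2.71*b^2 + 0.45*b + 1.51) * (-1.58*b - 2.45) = -1.2008*b^5 - 1.7198*b^4 - 4.0613*b^3 - 7.3505*b^2 - 3.4883*b - 3.6995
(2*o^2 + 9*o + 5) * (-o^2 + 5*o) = -2*o^4 + o^3 + 40*o^2 + 25*o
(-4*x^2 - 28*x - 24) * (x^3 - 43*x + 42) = -4*x^5 - 28*x^4 + 148*x^3 + 1036*x^2 - 144*x - 1008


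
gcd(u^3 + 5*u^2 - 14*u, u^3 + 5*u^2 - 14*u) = u^3 + 5*u^2 - 14*u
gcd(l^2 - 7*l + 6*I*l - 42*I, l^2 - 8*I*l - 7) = 1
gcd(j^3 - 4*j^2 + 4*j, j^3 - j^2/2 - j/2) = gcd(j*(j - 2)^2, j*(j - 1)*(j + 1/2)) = j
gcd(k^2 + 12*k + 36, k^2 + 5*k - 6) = k + 6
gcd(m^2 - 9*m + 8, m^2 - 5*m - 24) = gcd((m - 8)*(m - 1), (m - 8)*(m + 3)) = m - 8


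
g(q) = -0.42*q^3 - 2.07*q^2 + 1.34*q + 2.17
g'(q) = -1.26*q^2 - 4.14*q + 1.34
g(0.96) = 1.18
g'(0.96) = -3.80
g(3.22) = -29.00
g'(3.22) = -25.05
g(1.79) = -4.47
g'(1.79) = -10.11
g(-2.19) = -6.28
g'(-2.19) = 4.36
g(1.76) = -4.17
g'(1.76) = -9.85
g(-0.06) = 2.08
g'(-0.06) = 1.58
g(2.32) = -11.11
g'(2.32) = -15.05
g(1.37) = -0.96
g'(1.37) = -6.70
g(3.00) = -23.78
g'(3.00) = -22.42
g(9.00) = -459.62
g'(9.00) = -137.98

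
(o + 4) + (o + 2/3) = 2*o + 14/3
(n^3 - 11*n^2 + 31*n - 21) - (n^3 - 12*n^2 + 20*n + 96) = n^2 + 11*n - 117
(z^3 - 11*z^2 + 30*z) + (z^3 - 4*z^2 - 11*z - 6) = 2*z^3 - 15*z^2 + 19*z - 6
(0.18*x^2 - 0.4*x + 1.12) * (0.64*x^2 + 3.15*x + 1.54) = 0.1152*x^4 + 0.311*x^3 - 0.266*x^2 + 2.912*x + 1.7248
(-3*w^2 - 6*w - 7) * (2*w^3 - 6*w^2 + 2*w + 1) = -6*w^5 + 6*w^4 + 16*w^3 + 27*w^2 - 20*w - 7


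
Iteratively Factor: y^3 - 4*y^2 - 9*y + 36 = (y - 3)*(y^2 - y - 12) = (y - 4)*(y - 3)*(y + 3)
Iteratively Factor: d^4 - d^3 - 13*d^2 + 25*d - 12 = (d - 1)*(d^3 - 13*d + 12) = (d - 1)^2*(d^2 + d - 12) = (d - 3)*(d - 1)^2*(d + 4)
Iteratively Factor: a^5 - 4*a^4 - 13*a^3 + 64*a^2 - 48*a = (a + 4)*(a^4 - 8*a^3 + 19*a^2 - 12*a) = a*(a + 4)*(a^3 - 8*a^2 + 19*a - 12) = a*(a - 3)*(a + 4)*(a^2 - 5*a + 4) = a*(a - 3)*(a - 1)*(a + 4)*(a - 4)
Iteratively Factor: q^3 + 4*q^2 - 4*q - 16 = (q + 4)*(q^2 - 4) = (q - 2)*(q + 4)*(q + 2)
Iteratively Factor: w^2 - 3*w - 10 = (w - 5)*(w + 2)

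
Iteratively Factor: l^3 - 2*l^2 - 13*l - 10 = (l + 2)*(l^2 - 4*l - 5) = (l + 1)*(l + 2)*(l - 5)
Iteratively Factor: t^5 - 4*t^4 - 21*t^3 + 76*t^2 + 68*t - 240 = (t - 5)*(t^4 + t^3 - 16*t^2 - 4*t + 48) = (t - 5)*(t - 3)*(t^3 + 4*t^2 - 4*t - 16) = (t - 5)*(t - 3)*(t - 2)*(t^2 + 6*t + 8) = (t - 5)*(t - 3)*(t - 2)*(t + 4)*(t + 2)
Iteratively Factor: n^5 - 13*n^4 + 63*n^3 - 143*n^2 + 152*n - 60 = (n - 2)*(n^4 - 11*n^3 + 41*n^2 - 61*n + 30) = (n - 2)*(n - 1)*(n^3 - 10*n^2 + 31*n - 30) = (n - 5)*(n - 2)*(n - 1)*(n^2 - 5*n + 6) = (n - 5)*(n - 3)*(n - 2)*(n - 1)*(n - 2)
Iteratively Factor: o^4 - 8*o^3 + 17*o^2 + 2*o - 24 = (o - 3)*(o^3 - 5*o^2 + 2*o + 8) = (o - 3)*(o + 1)*(o^2 - 6*o + 8) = (o - 3)*(o - 2)*(o + 1)*(o - 4)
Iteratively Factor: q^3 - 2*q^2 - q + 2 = (q + 1)*(q^2 - 3*q + 2) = (q - 2)*(q + 1)*(q - 1)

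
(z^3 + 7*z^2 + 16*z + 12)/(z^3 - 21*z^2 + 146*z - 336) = (z^3 + 7*z^2 + 16*z + 12)/(z^3 - 21*z^2 + 146*z - 336)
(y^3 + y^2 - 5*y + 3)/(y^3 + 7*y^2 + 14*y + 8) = (y^3 + y^2 - 5*y + 3)/(y^3 + 7*y^2 + 14*y + 8)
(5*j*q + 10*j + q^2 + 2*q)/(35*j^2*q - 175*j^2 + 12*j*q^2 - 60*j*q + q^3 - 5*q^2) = (q + 2)/(7*j*q - 35*j + q^2 - 5*q)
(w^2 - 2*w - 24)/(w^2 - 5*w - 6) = (w + 4)/(w + 1)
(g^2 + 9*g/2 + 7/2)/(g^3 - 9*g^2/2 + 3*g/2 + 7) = (2*g + 7)/(2*g^2 - 11*g + 14)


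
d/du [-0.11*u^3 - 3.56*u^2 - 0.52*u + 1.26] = -0.33*u^2 - 7.12*u - 0.52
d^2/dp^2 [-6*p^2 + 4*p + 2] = -12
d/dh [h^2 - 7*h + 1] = 2*h - 7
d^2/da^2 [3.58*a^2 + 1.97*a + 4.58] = 7.16000000000000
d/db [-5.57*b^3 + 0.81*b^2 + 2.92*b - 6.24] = -16.71*b^2 + 1.62*b + 2.92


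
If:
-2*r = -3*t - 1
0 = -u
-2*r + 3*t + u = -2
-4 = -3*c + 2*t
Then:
No Solution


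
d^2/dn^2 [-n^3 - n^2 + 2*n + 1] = -6*n - 2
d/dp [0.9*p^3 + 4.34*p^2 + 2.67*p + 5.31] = 2.7*p^2 + 8.68*p + 2.67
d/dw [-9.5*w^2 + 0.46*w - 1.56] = 0.46 - 19.0*w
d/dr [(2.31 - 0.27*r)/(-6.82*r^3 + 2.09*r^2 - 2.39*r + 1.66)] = (-3.6828*r^3 + 47.8269*r^2 - 9.6558*r + 5.0727)/(46.5124*r^6 - 28.5076*r^5 + 36.9677*r^4 - 32.6326*r^3 + 12.6509*r^2 - 7.9348*r + 2.7556)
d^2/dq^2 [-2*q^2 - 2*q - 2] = -4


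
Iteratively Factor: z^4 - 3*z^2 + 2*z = (z - 1)*(z^3 + z^2 - 2*z) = (z - 1)^2*(z^2 + 2*z) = z*(z - 1)^2*(z + 2)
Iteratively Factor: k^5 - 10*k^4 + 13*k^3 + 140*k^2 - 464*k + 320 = (k - 5)*(k^4 - 5*k^3 - 12*k^2 + 80*k - 64) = (k - 5)*(k + 4)*(k^3 - 9*k^2 + 24*k - 16) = (k - 5)*(k - 1)*(k + 4)*(k^2 - 8*k + 16) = (k - 5)*(k - 4)*(k - 1)*(k + 4)*(k - 4)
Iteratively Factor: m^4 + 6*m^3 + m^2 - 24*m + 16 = (m + 4)*(m^3 + 2*m^2 - 7*m + 4) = (m - 1)*(m + 4)*(m^2 + 3*m - 4) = (m - 1)*(m + 4)^2*(m - 1)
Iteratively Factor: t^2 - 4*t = (t - 4)*(t)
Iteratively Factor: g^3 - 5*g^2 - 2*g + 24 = (g - 3)*(g^2 - 2*g - 8) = (g - 4)*(g - 3)*(g + 2)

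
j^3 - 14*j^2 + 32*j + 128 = (j - 8)^2*(j + 2)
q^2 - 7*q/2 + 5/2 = (q - 5/2)*(q - 1)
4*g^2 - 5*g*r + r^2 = (-4*g + r)*(-g + r)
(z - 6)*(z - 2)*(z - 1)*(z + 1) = z^4 - 8*z^3 + 11*z^2 + 8*z - 12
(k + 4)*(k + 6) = k^2 + 10*k + 24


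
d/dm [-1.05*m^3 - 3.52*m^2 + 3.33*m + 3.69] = -3.15*m^2 - 7.04*m + 3.33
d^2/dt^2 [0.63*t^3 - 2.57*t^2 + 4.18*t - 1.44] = 3.78*t - 5.14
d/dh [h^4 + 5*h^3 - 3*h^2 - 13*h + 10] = 4*h^3 + 15*h^2 - 6*h - 13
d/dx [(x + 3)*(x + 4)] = 2*x + 7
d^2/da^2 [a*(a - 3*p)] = 2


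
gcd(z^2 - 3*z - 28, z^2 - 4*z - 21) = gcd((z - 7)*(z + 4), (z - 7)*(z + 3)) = z - 7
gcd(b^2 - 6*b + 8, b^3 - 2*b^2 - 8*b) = b - 4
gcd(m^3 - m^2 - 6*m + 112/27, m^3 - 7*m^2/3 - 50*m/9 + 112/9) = m^2 - m/3 - 56/9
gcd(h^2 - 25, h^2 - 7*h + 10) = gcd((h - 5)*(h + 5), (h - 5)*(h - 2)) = h - 5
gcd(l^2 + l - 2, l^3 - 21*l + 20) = l - 1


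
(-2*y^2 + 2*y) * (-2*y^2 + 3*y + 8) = 4*y^4 - 10*y^3 - 10*y^2 + 16*y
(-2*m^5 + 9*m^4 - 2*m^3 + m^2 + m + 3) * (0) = 0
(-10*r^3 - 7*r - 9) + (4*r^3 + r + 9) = -6*r^3 - 6*r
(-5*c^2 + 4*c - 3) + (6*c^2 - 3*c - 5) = c^2 + c - 8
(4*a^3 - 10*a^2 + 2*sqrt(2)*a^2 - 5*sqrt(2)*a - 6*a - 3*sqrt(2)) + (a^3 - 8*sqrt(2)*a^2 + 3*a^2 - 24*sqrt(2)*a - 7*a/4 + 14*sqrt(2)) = 5*a^3 - 6*sqrt(2)*a^2 - 7*a^2 - 29*sqrt(2)*a - 31*a/4 + 11*sqrt(2)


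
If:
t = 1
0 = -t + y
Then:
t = 1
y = 1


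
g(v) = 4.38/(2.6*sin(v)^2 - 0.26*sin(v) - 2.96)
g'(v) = 4.38*(-5.2*sin(v)*cos(v) + 0.26*cos(v))/(2.6*sin(v)^2 - 0.26*sin(v) - 2.96)^2 = (1.1388 - 22.776*sin(v))*cos(v)/(-2.6*sin(v)^2 + 0.26*sin(v) + 2.96)^2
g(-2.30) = -3.32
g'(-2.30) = -6.93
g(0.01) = -1.48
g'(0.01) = 0.10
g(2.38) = -2.30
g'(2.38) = 2.92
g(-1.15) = -7.87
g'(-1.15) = 28.92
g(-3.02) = -1.52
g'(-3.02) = -0.46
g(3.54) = -1.77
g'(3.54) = -1.51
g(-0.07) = -1.50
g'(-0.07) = 0.32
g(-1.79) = -19.11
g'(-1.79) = -96.77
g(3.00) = -1.49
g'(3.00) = 0.24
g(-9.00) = -1.82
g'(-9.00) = -1.65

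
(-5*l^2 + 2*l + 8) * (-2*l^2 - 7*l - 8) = 10*l^4 + 31*l^3 + 10*l^2 - 72*l - 64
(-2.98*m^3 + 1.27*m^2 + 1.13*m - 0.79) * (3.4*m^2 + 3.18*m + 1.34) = -10.132*m^5 - 5.1584*m^4 + 3.8874*m^3 + 2.6092*m^2 - 0.998*m - 1.0586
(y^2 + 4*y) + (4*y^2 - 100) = 5*y^2 + 4*y - 100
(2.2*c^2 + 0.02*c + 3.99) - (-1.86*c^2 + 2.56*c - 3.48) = 4.06*c^2 - 2.54*c + 7.47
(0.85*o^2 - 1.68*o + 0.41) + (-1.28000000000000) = 0.85*o^2 - 1.68*o - 0.87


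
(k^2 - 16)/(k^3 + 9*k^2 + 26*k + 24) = (k - 4)/(k^2 + 5*k + 6)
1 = 1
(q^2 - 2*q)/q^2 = (q - 2)/q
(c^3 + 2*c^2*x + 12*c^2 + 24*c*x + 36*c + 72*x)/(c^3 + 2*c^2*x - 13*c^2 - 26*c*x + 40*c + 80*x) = (c^2 + 12*c + 36)/(c^2 - 13*c + 40)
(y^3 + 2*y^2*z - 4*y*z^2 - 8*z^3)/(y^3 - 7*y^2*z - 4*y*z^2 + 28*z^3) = (y + 2*z)/(y - 7*z)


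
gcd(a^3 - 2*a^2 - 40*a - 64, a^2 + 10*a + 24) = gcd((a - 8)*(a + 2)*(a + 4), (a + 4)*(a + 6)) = a + 4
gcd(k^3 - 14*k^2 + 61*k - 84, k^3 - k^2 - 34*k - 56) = k - 7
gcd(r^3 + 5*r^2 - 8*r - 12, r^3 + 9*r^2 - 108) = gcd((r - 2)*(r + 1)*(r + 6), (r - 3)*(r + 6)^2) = r + 6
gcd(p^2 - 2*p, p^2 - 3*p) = p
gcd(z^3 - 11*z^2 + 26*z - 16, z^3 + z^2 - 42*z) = 1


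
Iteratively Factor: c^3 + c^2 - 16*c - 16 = (c - 4)*(c^2 + 5*c + 4) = (c - 4)*(c + 4)*(c + 1)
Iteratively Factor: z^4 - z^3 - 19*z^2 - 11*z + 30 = (z + 2)*(z^3 - 3*z^2 - 13*z + 15) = (z - 5)*(z + 2)*(z^2 + 2*z - 3) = (z - 5)*(z + 2)*(z + 3)*(z - 1)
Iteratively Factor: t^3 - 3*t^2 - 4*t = (t + 1)*(t^2 - 4*t) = (t - 4)*(t + 1)*(t)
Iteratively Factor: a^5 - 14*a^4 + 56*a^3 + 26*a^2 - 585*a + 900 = (a - 4)*(a^4 - 10*a^3 + 16*a^2 + 90*a - 225) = (a - 5)*(a - 4)*(a^3 - 5*a^2 - 9*a + 45) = (a - 5)*(a - 4)*(a + 3)*(a^2 - 8*a + 15) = (a - 5)^2*(a - 4)*(a + 3)*(a - 3)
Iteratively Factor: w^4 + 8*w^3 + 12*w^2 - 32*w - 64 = (w + 4)*(w^3 + 4*w^2 - 4*w - 16) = (w - 2)*(w + 4)*(w^2 + 6*w + 8) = (w - 2)*(w + 4)^2*(w + 2)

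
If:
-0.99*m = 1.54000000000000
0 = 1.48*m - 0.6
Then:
No Solution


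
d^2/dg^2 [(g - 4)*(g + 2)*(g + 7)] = 6*g + 10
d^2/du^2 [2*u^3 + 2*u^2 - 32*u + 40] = 12*u + 4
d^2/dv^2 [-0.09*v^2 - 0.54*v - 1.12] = -0.180000000000000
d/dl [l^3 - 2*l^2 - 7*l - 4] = 3*l^2 - 4*l - 7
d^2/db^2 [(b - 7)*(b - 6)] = 2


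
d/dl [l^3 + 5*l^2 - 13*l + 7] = 3*l^2 + 10*l - 13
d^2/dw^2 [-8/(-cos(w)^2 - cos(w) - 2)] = 8*(-4*sin(w)^4 - 5*sin(w)^2 + 23*cos(w)/4 - 3*cos(3*w)/4 + 7)/(-sin(w)^2 + cos(w) + 3)^3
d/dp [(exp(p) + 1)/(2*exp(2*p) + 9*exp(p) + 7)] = -2*exp(p)/(4*exp(2*p) + 28*exp(p) + 49)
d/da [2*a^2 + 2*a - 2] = 4*a + 2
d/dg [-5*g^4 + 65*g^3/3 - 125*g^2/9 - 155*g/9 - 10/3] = -20*g^3 + 65*g^2 - 250*g/9 - 155/9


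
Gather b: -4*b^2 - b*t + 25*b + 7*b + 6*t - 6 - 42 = -4*b^2 + b*(32 - t) + 6*t - 48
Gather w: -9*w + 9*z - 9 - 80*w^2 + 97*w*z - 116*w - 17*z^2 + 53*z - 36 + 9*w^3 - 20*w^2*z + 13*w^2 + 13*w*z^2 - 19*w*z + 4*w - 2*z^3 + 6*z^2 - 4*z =9*w^3 + w^2*(-20*z - 67) + w*(13*z^2 + 78*z - 121) - 2*z^3 - 11*z^2 + 58*z - 45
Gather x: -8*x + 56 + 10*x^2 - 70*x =10*x^2 - 78*x + 56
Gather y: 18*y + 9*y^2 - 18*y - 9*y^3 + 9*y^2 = -9*y^3 + 18*y^2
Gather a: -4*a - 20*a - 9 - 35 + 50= 6 - 24*a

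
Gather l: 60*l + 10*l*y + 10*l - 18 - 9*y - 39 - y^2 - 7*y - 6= l*(10*y + 70) - y^2 - 16*y - 63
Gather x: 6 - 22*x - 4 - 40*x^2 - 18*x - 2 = -40*x^2 - 40*x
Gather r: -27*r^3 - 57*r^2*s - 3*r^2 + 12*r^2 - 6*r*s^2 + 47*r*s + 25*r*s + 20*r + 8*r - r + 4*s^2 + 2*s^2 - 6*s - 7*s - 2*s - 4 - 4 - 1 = -27*r^3 + r^2*(9 - 57*s) + r*(-6*s^2 + 72*s + 27) + 6*s^2 - 15*s - 9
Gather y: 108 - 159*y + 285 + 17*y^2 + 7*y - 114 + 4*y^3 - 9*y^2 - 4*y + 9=4*y^3 + 8*y^2 - 156*y + 288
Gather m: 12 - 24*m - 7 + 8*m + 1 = 6 - 16*m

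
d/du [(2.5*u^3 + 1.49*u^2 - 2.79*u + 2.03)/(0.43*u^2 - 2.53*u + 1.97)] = (1.075*u^4 - 12.65*u^3 + 12.205*u^2 + 4.1248*u - 0.3604)/(0.1849*u^4 - 2.1758*u^3 + 8.0951*u^2 - 9.9682*u + 3.8809)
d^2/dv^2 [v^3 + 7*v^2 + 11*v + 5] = 6*v + 14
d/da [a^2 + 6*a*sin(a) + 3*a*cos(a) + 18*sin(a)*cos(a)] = -3*a*sin(a) + 6*a*cos(a) + 2*a + 6*sin(a) + 3*cos(a) + 18*cos(2*a)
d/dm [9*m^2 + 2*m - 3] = 18*m + 2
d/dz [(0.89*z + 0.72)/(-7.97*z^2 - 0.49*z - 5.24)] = (7.0933*z^2 + 11.4768*z - 4.3108)/(63.5209*z^4 + 7.8106*z^3 + 83.7657*z^2 + 5.1352*z + 27.4576)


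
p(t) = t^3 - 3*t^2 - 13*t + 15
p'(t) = 3*t^2 - 6*t - 13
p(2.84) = -23.21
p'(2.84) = -5.84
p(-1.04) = 24.15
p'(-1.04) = -3.52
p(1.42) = -6.65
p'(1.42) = -15.47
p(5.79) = 33.26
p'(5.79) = 52.83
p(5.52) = 20.03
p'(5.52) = 45.29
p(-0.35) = 19.14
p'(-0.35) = -10.53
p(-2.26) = 17.51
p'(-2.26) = 15.88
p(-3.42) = -15.63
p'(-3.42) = 42.61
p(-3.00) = 0.00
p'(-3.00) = 32.00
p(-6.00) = -231.00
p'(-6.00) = 131.00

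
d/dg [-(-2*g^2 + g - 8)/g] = 2 - 8/g^2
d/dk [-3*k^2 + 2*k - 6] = 2 - 6*k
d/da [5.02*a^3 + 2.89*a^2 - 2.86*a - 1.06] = 15.06*a^2 + 5.78*a - 2.86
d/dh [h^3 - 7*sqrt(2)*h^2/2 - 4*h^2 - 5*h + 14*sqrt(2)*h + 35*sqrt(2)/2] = 3*h^2 - 7*sqrt(2)*h - 8*h - 5 + 14*sqrt(2)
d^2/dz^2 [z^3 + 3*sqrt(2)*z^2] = 6*z + 6*sqrt(2)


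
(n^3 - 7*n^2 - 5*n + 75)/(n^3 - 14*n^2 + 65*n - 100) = (n + 3)/(n - 4)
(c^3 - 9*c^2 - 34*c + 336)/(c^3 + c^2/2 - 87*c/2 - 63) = 2*(c - 8)/(2*c + 3)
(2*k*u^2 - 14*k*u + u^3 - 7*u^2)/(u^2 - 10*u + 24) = u*(2*k*u - 14*k + u^2 - 7*u)/(u^2 - 10*u + 24)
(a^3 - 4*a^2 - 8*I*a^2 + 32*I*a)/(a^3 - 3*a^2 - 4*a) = (a - 8*I)/(a + 1)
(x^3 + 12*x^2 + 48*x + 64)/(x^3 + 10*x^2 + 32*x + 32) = (x + 4)/(x + 2)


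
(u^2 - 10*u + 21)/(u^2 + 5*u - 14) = (u^2 - 10*u + 21)/(u^2 + 5*u - 14)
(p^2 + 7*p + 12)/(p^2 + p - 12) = (p + 3)/(p - 3)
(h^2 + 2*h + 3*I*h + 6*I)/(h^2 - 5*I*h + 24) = (h + 2)/(h - 8*I)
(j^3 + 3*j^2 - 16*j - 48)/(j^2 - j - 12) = j + 4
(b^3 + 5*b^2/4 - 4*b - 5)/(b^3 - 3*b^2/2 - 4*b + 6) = (4*b + 5)/(2*(2*b - 3))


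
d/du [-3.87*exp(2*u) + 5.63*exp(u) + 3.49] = (5.63 - 7.74*exp(u))*exp(u)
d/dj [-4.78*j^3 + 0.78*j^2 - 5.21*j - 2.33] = -14.34*j^2 + 1.56*j - 5.21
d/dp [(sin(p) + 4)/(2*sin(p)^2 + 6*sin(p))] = -(cos(p) + 8/tan(p) + 12*cos(p)/sin(p)^2)/(2*(sin(p) + 3)^2)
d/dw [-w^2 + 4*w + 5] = 4 - 2*w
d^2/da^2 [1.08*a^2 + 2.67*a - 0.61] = 2.16000000000000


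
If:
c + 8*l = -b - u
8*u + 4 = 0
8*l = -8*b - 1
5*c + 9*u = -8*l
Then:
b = -2/27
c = 53/54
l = -11/216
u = -1/2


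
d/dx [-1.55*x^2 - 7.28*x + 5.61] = -3.1*x - 7.28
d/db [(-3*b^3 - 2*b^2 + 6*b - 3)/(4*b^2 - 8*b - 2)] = (-6*b^4 + 24*b^3 + 5*b^2 + 16*b - 18)/(2*(4*b^4 - 16*b^3 + 12*b^2 + 8*b + 1))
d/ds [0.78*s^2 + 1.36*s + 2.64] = 1.56*s + 1.36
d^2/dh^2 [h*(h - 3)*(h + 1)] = 6*h - 4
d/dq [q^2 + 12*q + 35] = 2*q + 12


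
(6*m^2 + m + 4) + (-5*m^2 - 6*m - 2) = m^2 - 5*m + 2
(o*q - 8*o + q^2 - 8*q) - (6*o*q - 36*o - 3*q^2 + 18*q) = -5*o*q + 28*o + 4*q^2 - 26*q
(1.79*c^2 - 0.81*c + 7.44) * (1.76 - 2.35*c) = -4.2065*c^3 + 5.0539*c^2 - 18.9096*c + 13.0944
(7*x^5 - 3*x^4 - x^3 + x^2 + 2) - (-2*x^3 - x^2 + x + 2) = 7*x^5 - 3*x^4 + x^3 + 2*x^2 - x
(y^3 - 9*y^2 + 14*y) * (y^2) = y^5 - 9*y^4 + 14*y^3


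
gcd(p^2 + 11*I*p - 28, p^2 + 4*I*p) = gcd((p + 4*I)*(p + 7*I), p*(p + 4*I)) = p + 4*I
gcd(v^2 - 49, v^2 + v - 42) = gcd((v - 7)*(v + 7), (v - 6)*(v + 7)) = v + 7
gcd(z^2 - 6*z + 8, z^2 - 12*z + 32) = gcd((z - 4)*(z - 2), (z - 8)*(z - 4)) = z - 4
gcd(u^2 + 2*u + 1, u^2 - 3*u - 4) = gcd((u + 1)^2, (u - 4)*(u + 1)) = u + 1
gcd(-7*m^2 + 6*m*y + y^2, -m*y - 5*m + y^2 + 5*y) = -m + y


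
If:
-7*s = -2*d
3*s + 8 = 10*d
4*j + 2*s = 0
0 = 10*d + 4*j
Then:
No Solution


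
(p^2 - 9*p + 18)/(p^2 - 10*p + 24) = (p - 3)/(p - 4)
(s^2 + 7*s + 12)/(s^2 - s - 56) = (s^2 + 7*s + 12)/(s^2 - s - 56)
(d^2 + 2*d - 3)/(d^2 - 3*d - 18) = (d - 1)/(d - 6)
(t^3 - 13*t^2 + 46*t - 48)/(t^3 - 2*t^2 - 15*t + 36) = (t^2 - 10*t + 16)/(t^2 + t - 12)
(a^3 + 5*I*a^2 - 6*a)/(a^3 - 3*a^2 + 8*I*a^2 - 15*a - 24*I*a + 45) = a*(a + 2*I)/(a^2 + a*(-3 + 5*I) - 15*I)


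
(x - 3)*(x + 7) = x^2 + 4*x - 21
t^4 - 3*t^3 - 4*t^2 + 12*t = t*(t - 3)*(t - 2)*(t + 2)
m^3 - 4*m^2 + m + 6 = (m - 3)*(m - 2)*(m + 1)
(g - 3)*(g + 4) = g^2 + g - 12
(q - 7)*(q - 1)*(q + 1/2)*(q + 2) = q^4 - 11*q^3/2 - 12*q^2 + 19*q/2 + 7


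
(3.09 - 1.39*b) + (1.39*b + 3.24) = 6.33000000000000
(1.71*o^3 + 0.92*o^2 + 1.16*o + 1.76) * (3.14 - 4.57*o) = -7.8147*o^4 + 1.165*o^3 - 2.4124*o^2 - 4.4008*o + 5.5264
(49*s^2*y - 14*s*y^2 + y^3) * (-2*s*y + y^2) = -98*s^3*y^2 + 77*s^2*y^3 - 16*s*y^4 + y^5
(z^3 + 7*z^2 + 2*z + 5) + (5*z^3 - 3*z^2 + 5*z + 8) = 6*z^3 + 4*z^2 + 7*z + 13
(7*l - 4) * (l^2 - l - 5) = 7*l^3 - 11*l^2 - 31*l + 20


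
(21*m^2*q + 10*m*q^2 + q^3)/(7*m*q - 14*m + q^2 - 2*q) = q*(3*m + q)/(q - 2)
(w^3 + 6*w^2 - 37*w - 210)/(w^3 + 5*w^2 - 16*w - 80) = (w^2 + w - 42)/(w^2 - 16)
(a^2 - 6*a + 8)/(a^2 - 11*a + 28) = (a - 2)/(a - 7)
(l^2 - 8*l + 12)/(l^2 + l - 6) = (l - 6)/(l + 3)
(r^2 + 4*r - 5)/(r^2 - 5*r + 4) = (r + 5)/(r - 4)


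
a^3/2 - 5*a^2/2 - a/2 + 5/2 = (a/2 + 1/2)*(a - 5)*(a - 1)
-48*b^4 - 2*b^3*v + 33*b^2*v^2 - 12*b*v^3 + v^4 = (-8*b + v)*(-3*b + v)*(-2*b + v)*(b + v)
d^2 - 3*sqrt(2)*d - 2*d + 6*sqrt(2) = (d - 2)*(d - 3*sqrt(2))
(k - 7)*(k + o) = k^2 + k*o - 7*k - 7*o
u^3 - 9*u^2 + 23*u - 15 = (u - 5)*(u - 3)*(u - 1)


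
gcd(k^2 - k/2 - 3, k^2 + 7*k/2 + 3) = k + 3/2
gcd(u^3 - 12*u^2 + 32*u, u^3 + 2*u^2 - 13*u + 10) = 1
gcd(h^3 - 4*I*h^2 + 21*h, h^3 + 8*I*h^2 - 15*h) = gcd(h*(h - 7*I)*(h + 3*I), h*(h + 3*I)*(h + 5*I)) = h^2 + 3*I*h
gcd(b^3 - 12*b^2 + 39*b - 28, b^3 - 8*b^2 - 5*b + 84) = b^2 - 11*b + 28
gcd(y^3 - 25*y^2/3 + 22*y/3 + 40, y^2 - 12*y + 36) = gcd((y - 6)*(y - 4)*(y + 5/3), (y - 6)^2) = y - 6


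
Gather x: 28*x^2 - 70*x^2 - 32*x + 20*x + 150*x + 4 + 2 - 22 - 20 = -42*x^2 + 138*x - 36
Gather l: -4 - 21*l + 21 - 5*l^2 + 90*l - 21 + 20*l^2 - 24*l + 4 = 15*l^2 + 45*l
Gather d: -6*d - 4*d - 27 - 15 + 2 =-10*d - 40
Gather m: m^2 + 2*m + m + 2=m^2 + 3*m + 2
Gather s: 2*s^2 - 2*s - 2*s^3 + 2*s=-2*s^3 + 2*s^2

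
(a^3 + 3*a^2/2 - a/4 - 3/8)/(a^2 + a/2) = a + 1 - 3/(4*a)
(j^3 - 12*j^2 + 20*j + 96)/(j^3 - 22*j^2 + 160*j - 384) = (j + 2)/(j - 8)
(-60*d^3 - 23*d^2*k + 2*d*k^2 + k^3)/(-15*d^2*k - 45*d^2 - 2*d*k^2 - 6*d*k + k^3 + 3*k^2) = (4*d + k)/(k + 3)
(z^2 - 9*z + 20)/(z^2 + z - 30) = (z - 4)/(z + 6)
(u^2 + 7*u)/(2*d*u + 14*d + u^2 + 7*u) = u/(2*d + u)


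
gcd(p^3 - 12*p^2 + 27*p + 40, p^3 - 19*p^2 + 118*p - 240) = p^2 - 13*p + 40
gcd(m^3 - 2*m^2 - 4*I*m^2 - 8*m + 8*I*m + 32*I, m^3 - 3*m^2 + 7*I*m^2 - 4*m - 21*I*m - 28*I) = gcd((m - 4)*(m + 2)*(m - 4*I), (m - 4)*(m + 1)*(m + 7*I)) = m - 4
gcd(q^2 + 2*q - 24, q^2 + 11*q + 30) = q + 6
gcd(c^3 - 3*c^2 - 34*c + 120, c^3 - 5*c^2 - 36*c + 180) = c^2 + c - 30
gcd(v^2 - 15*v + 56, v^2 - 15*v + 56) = v^2 - 15*v + 56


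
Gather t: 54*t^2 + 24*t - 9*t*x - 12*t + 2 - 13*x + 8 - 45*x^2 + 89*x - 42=54*t^2 + t*(12 - 9*x) - 45*x^2 + 76*x - 32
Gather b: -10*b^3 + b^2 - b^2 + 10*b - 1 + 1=-10*b^3 + 10*b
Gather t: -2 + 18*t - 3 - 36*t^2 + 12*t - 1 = -36*t^2 + 30*t - 6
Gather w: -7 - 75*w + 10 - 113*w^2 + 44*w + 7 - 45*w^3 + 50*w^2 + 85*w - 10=-45*w^3 - 63*w^2 + 54*w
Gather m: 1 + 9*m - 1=9*m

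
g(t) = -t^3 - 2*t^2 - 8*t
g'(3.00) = -47.00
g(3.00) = -69.00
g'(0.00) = -8.00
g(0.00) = 0.00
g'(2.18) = -30.98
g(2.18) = -37.31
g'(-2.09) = -12.74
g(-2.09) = 17.11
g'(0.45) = -10.41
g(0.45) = -4.10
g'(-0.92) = -6.86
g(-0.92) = 6.45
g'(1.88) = -26.12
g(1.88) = -28.75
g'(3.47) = -58.00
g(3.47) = -93.62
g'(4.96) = -101.64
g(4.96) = -210.91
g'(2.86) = -43.98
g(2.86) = -62.63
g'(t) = -3*t^2 - 4*t - 8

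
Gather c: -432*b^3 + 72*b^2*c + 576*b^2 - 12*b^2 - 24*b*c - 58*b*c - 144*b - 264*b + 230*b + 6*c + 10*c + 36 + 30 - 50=-432*b^3 + 564*b^2 - 178*b + c*(72*b^2 - 82*b + 16) + 16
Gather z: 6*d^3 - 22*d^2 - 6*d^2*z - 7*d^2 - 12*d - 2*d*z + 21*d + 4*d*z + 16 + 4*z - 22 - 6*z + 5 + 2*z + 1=6*d^3 - 29*d^2 + 9*d + z*(-6*d^2 + 2*d)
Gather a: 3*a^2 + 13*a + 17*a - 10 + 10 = 3*a^2 + 30*a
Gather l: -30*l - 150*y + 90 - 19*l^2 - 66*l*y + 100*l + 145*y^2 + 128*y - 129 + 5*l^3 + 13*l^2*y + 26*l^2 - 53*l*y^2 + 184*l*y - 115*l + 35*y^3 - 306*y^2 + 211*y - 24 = 5*l^3 + l^2*(13*y + 7) + l*(-53*y^2 + 118*y - 45) + 35*y^3 - 161*y^2 + 189*y - 63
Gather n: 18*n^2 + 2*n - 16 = 18*n^2 + 2*n - 16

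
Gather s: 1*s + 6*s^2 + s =6*s^2 + 2*s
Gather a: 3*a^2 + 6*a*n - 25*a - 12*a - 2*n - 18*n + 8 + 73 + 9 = 3*a^2 + a*(6*n - 37) - 20*n + 90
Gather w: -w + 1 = 1 - w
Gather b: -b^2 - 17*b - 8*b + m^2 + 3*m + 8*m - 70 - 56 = -b^2 - 25*b + m^2 + 11*m - 126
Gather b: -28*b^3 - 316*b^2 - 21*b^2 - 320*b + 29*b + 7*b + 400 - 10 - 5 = -28*b^3 - 337*b^2 - 284*b + 385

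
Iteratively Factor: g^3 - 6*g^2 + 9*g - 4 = (g - 1)*(g^2 - 5*g + 4) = (g - 1)^2*(g - 4)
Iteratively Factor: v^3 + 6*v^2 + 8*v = (v + 4)*(v^2 + 2*v) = v*(v + 4)*(v + 2)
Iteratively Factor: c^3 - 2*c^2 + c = (c - 1)*(c^2 - c) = c*(c - 1)*(c - 1)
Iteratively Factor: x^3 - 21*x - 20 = (x + 1)*(x^2 - x - 20) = (x - 5)*(x + 1)*(x + 4)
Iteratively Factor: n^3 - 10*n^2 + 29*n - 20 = (n - 4)*(n^2 - 6*n + 5) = (n - 4)*(n - 1)*(n - 5)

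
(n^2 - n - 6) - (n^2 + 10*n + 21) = -11*n - 27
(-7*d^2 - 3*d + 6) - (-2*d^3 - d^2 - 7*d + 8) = 2*d^3 - 6*d^2 + 4*d - 2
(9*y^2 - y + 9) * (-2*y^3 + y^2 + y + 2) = -18*y^5 + 11*y^4 - 10*y^3 + 26*y^2 + 7*y + 18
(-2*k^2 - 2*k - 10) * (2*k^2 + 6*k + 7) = -4*k^4 - 16*k^3 - 46*k^2 - 74*k - 70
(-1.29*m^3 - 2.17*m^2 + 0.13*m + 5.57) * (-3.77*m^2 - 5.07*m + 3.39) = 4.8633*m^5 + 14.7212*m^4 + 6.1387*m^3 - 29.0143*m^2 - 27.7992*m + 18.8823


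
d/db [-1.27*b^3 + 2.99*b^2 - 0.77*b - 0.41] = -3.81*b^2 + 5.98*b - 0.77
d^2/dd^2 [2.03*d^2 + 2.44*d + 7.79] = 4.06000000000000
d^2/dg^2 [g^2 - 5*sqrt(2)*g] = 2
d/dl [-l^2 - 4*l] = -2*l - 4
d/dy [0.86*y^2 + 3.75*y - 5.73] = 1.72*y + 3.75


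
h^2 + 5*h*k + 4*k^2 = (h + k)*(h + 4*k)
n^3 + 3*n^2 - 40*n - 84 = (n - 6)*(n + 2)*(n + 7)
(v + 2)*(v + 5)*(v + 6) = v^3 + 13*v^2 + 52*v + 60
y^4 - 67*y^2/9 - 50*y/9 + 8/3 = (y - 3)*(y - 1/3)*(y + 4/3)*(y + 2)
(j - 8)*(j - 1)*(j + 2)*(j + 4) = j^4 - 3*j^3 - 38*j^2 - 24*j + 64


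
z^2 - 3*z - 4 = (z - 4)*(z + 1)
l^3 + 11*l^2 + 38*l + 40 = (l + 2)*(l + 4)*(l + 5)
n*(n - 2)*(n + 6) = n^3 + 4*n^2 - 12*n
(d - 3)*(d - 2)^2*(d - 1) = d^4 - 8*d^3 + 23*d^2 - 28*d + 12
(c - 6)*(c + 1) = c^2 - 5*c - 6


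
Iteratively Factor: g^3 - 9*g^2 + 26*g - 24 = (g - 3)*(g^2 - 6*g + 8) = (g - 4)*(g - 3)*(g - 2)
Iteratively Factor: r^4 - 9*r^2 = (r - 3)*(r^3 + 3*r^2) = (r - 3)*(r + 3)*(r^2) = r*(r - 3)*(r + 3)*(r)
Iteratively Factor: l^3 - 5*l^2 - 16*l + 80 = (l - 4)*(l^2 - l - 20) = (l - 5)*(l - 4)*(l + 4)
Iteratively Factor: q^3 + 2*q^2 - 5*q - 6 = (q + 1)*(q^2 + q - 6) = (q - 2)*(q + 1)*(q + 3)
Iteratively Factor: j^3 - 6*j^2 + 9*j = (j - 3)*(j^2 - 3*j) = j*(j - 3)*(j - 3)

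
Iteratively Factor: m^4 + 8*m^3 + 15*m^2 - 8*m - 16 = (m - 1)*(m^3 + 9*m^2 + 24*m + 16) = (m - 1)*(m + 4)*(m^2 + 5*m + 4) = (m - 1)*(m + 1)*(m + 4)*(m + 4)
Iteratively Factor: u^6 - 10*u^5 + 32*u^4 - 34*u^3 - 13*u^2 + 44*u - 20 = (u - 1)*(u^5 - 9*u^4 + 23*u^3 - 11*u^2 - 24*u + 20) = (u - 2)*(u - 1)*(u^4 - 7*u^3 + 9*u^2 + 7*u - 10) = (u - 2)*(u - 1)^2*(u^3 - 6*u^2 + 3*u + 10) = (u - 5)*(u - 2)*(u - 1)^2*(u^2 - u - 2) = (u - 5)*(u - 2)^2*(u - 1)^2*(u + 1)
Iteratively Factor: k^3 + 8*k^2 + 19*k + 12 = (k + 1)*(k^2 + 7*k + 12) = (k + 1)*(k + 3)*(k + 4)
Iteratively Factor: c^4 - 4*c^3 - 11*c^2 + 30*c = (c - 2)*(c^3 - 2*c^2 - 15*c) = (c - 2)*(c + 3)*(c^2 - 5*c) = (c - 5)*(c - 2)*(c + 3)*(c)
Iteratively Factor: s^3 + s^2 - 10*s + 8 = (s + 4)*(s^2 - 3*s + 2) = (s - 1)*(s + 4)*(s - 2)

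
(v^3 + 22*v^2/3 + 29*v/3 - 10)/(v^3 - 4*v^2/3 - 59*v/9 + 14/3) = 3*(v^2 + 8*v + 15)/(3*v^2 - 2*v - 21)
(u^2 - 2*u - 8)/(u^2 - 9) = (u^2 - 2*u - 8)/(u^2 - 9)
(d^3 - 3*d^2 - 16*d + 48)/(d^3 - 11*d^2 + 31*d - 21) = (d^2 - 16)/(d^2 - 8*d + 7)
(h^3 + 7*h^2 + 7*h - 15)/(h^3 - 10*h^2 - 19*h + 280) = (h^2 + 2*h - 3)/(h^2 - 15*h + 56)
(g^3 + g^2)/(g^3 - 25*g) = g*(g + 1)/(g^2 - 25)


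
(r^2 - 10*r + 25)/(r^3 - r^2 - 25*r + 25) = (r - 5)/(r^2 + 4*r - 5)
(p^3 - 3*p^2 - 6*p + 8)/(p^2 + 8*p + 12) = (p^2 - 5*p + 4)/(p + 6)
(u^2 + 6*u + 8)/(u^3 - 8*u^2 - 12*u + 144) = (u + 2)/(u^2 - 12*u + 36)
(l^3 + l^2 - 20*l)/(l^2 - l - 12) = l*(l + 5)/(l + 3)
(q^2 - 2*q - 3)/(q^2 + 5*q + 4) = (q - 3)/(q + 4)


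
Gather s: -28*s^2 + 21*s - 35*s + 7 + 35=-28*s^2 - 14*s + 42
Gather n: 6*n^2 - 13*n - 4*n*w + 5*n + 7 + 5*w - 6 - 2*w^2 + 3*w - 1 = 6*n^2 + n*(-4*w - 8) - 2*w^2 + 8*w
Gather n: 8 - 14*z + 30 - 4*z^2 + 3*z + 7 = -4*z^2 - 11*z + 45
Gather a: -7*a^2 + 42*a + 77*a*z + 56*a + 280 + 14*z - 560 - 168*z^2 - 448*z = -7*a^2 + a*(77*z + 98) - 168*z^2 - 434*z - 280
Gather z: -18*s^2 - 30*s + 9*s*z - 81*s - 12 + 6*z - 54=-18*s^2 - 111*s + z*(9*s + 6) - 66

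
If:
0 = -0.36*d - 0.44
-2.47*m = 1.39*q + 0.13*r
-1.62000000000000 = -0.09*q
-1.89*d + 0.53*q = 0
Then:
No Solution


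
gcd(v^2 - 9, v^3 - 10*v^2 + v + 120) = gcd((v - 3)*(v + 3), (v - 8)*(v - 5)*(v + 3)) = v + 3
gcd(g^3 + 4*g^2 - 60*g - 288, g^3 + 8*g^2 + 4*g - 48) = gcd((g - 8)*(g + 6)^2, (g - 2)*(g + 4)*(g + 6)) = g + 6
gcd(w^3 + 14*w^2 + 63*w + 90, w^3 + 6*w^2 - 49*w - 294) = w + 6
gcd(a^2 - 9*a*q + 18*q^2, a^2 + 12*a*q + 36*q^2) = 1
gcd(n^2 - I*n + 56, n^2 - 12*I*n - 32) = n - 8*I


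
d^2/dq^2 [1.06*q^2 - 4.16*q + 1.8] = 2.12000000000000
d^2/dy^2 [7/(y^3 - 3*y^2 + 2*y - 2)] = 14*(3*(1 - y)*(y^3 - 3*y^2 + 2*y - 2) + (3*y^2 - 6*y + 2)^2)/(y^3 - 3*y^2 + 2*y - 2)^3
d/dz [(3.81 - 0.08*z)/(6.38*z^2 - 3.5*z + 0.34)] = (0.5104*z^2 - 48.6156*z + 13.3078)/(40.7044*z^4 - 44.66*z^3 + 16.5884*z^2 - 2.38*z + 0.1156)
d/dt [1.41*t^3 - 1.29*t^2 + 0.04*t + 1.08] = 4.23*t^2 - 2.58*t + 0.04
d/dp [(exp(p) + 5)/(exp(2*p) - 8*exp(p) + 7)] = (-2*(exp(p) - 4)*(exp(p) + 5) + exp(2*p) - 8*exp(p) + 7)*exp(p)/(exp(2*p) - 8*exp(p) + 7)^2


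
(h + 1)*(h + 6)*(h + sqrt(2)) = h^3 + sqrt(2)*h^2 + 7*h^2 + 6*h + 7*sqrt(2)*h + 6*sqrt(2)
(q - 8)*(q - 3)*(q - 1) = q^3 - 12*q^2 + 35*q - 24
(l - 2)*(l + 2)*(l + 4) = l^3 + 4*l^2 - 4*l - 16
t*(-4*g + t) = -4*g*t + t^2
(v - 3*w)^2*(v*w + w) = v^3*w - 6*v^2*w^2 + v^2*w + 9*v*w^3 - 6*v*w^2 + 9*w^3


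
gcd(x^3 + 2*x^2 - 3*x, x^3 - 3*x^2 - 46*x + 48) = x - 1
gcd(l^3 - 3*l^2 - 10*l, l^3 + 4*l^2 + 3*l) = l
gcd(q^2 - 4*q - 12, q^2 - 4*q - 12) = q^2 - 4*q - 12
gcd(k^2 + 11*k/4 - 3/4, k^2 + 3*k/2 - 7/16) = k - 1/4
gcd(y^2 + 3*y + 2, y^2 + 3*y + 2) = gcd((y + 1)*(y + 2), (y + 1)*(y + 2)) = y^2 + 3*y + 2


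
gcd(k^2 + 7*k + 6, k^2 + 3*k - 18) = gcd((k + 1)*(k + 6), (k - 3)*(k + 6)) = k + 6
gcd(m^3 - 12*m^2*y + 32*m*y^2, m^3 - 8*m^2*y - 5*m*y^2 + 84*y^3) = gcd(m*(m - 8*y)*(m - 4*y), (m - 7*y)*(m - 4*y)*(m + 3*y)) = -m + 4*y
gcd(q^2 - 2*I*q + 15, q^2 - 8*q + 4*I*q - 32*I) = 1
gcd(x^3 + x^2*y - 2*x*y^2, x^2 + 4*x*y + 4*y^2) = x + 2*y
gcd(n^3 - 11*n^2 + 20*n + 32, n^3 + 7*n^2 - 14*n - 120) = n - 4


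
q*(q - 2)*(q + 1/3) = q^3 - 5*q^2/3 - 2*q/3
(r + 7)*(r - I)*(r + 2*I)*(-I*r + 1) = -I*r^4 + 2*r^3 - 7*I*r^3 + 14*r^2 - I*r^2 + 2*r - 7*I*r + 14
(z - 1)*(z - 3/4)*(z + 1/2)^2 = z^4 - 3*z^3/4 - 3*z^2/4 + 5*z/16 + 3/16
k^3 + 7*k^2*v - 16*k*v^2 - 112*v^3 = (k - 4*v)*(k + 4*v)*(k + 7*v)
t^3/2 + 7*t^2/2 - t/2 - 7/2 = (t/2 + 1/2)*(t - 1)*(t + 7)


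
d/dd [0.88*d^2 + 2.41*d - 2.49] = 1.76*d + 2.41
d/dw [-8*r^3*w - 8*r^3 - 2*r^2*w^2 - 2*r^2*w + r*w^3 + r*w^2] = r*(-8*r^2 - 4*r*w - 2*r + 3*w^2 + 2*w)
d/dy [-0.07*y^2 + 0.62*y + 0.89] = 0.62 - 0.14*y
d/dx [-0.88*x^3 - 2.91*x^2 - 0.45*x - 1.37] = -2.64*x^2 - 5.82*x - 0.45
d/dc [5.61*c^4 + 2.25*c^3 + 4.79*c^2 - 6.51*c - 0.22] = 22.44*c^3 + 6.75*c^2 + 9.58*c - 6.51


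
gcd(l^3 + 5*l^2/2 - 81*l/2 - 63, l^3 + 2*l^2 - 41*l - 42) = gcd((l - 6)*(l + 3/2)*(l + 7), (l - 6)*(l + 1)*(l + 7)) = l^2 + l - 42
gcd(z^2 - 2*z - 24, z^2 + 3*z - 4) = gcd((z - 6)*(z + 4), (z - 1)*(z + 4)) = z + 4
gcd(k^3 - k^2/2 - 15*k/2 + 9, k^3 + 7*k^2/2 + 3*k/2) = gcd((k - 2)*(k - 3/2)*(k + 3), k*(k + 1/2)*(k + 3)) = k + 3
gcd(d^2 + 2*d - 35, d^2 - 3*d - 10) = d - 5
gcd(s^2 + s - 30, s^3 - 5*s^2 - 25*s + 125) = s - 5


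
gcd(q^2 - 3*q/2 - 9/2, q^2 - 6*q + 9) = q - 3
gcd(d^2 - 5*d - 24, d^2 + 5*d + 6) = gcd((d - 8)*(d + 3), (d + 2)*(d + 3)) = d + 3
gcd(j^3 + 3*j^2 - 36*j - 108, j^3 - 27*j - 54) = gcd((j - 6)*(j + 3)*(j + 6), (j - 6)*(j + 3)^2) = j^2 - 3*j - 18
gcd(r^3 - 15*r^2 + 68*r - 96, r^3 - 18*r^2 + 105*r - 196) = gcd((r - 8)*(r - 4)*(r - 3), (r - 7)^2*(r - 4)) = r - 4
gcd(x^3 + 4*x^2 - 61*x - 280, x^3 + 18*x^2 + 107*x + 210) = x^2 + 12*x + 35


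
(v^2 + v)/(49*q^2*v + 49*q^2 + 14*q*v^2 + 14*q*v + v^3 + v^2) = v/(49*q^2 + 14*q*v + v^2)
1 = 1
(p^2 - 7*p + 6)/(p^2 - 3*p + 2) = (p - 6)/(p - 2)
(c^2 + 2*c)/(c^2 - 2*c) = (c + 2)/(c - 2)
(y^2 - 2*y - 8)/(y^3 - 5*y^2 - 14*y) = (y - 4)/(y*(y - 7))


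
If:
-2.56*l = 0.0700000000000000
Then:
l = -0.03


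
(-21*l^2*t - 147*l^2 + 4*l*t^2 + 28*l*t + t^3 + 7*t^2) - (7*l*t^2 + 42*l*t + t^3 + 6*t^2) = -21*l^2*t - 147*l^2 - 3*l*t^2 - 14*l*t + t^2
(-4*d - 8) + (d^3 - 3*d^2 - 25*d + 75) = d^3 - 3*d^2 - 29*d + 67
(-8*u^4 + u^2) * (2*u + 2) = -16*u^5 - 16*u^4 + 2*u^3 + 2*u^2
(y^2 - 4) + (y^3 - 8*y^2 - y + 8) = y^3 - 7*y^2 - y + 4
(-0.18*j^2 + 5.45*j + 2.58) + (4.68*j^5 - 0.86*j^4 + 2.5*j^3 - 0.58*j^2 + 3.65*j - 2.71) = 4.68*j^5 - 0.86*j^4 + 2.5*j^3 - 0.76*j^2 + 9.1*j - 0.13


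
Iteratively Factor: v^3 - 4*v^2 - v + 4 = (v - 4)*(v^2 - 1) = (v - 4)*(v + 1)*(v - 1)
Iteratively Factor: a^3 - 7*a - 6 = (a - 3)*(a^2 + 3*a + 2) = (a - 3)*(a + 1)*(a + 2)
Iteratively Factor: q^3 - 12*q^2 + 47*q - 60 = (q - 4)*(q^2 - 8*q + 15) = (q - 4)*(q - 3)*(q - 5)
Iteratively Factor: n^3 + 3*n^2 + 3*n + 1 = (n + 1)*(n^2 + 2*n + 1) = (n + 1)^2*(n + 1)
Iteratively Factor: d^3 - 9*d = (d + 3)*(d^2 - 3*d) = (d - 3)*(d + 3)*(d)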